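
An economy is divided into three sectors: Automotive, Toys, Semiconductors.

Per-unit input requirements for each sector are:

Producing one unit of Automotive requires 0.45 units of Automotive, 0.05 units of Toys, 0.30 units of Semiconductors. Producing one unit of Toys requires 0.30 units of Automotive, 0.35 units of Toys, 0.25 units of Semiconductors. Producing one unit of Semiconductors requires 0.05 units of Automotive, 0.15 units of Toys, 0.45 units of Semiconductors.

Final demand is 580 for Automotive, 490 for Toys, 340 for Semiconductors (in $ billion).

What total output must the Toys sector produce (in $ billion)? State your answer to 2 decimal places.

I − A =
  [   0.55    -0.30    -0.05]
  [  -0.05     0.65    -0.15]
  [  -0.30    -0.25     0.55]
Cofactors of I−A, C_ij = (−1)^(i+j)·(minor ij) (rows/columns in the sector order above):
  C_11 = (0.65)(0.55) − (-0.15)(-0.25) = 0.3200
  C_12 = −[(-0.05)(0.55) − (-0.15)(-0.30)] = 0.0725
  C_13 = (-0.05)(-0.25) − (0.65)(-0.30) = 0.2075
  C_21 = −[(-0.30)(0.55) − (-0.05)(-0.25)] = 0.1775
  C_22 = (0.55)(0.55) − (-0.05)(-0.30) = 0.2875
  C_23 = −[(0.55)(-0.25) − (-0.30)(-0.30)] = 0.2275
  C_31 = (-0.30)(-0.15) − (-0.05)(0.65) = 0.0775
  C_32 = −[(0.55)(-0.15) − (-0.05)(-0.05)] = 0.0850
  C_33 = (0.55)(0.65) − (-0.30)(-0.05) = 0.3425
det(I−A) = Σ_j (I−A)_1j·C_1j = (0.55)(0.3200) + (-0.30)(0.0725) + (-0.05)(0.2075) = 0.143875
adj(I−A) = Cᵀ =
  [ 0.3200   0.1775   0.0775]
  [ 0.0725   0.2875   0.0850]
  [ 0.2075   0.2275   0.3425]
(I − A)⁻¹ = adj(I−A) / det(I−A) ≈
  [   2.2242     1.2337     0.5387]
  [   0.5039     1.9983     0.5908]
  [   1.4422     1.5812     2.3805]
x = (I − A)⁻¹ d = adj(I−A)·d / det(I−A), with det(I−A) = 0.143875:
  x_A = (0.3200·580 + 0.1775·490 + 0.0775·340) / 0.143875 = 298.925 / 0.143875 ≈ 2077.67
  x_T = (0.0725·580 + 0.2875·490 + 0.0850·340) / 0.143875 = 211.825 / 0.143875 ≈ 1472.28
  x_S = (0.2075·580 + 0.2275·490 + 0.3425·340) / 0.143875 = 348.275 / 0.143875 ≈ 2420.68

x_T = 1472.28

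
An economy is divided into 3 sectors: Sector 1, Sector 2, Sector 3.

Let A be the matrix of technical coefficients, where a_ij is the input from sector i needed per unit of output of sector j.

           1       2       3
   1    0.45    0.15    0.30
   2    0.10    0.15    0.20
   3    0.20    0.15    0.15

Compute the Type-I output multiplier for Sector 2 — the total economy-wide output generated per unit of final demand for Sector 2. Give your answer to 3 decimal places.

I − A =
  [   0.55    -0.15    -0.30]
  [  -0.10     0.85    -0.20]
  [  -0.20    -0.15     0.85]
Cofactors of I−A, C_ij = (−1)^(i+j)·(minor ij) (rows/columns in the sector order above):
  C_11 = (0.85)(0.85) − (-0.20)(-0.15) = 0.6925
  C_12 = −[(-0.10)(0.85) − (-0.20)(-0.20)] = 0.1250
  C_13 = (-0.10)(-0.15) − (0.85)(-0.20) = 0.1850
  C_21 = −[(-0.15)(0.85) − (-0.30)(-0.15)] = 0.1725
  C_22 = (0.55)(0.85) − (-0.30)(-0.20) = 0.4075
  C_23 = −[(0.55)(-0.15) − (-0.15)(-0.20)] = 0.1125
  C_31 = (-0.15)(-0.20) − (-0.30)(0.85) = 0.2850
  C_32 = −[(0.55)(-0.20) − (-0.30)(-0.10)] = 0.1400
  C_33 = (0.55)(0.85) − (-0.15)(-0.10) = 0.4525
det(I−A) = Σ_j (I−A)_1j·C_1j = (0.55)(0.6925) + (-0.15)(0.1250) + (-0.30)(0.1850) = 0.306625
adj(I−A) = Cᵀ =
  [ 0.6925   0.1725   0.2850]
  [ 0.1250   0.4075   0.1400]
  [ 0.1850   0.1125   0.4525]
(I − A)⁻¹ = adj(I−A) / det(I−A) ≈
  [   2.2585     0.5626     0.9295]
  [   0.4077     1.3290     0.4566]
  [   0.6033     0.3669     1.4757]
The output multiplier for sector j is the column-j sum of the Leontief inverse (I − A)⁻¹ = adj(I−A) / det(I−A).
Column 2 of adj(I−A): (0.1725, 0.4075, 0.1125); det(I−A) = 0.306625.
m_2 = (0.1725 + 0.4075 + 0.1125) / 0.306625 = 0.6925 / 0.306625 ≈ 2.258.

m_2 = 2.258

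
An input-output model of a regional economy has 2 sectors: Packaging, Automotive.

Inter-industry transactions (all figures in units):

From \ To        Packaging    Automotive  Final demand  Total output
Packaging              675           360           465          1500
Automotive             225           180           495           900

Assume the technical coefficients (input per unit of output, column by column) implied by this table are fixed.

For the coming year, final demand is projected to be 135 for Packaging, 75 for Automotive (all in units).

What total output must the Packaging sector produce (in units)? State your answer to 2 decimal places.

x_P = 363.16

Technical coefficients a_ij = z_ij / X_j:
  a_PP = 675/1500 = 0.45, a_AP = 225/1500 = 0.15
  a_PA = 360/900 = 0.40, a_AA = 180/900 = 0.20
I − A =
  [   0.55    -0.40]
  [  -0.15     0.80]
det(I−A) = (0.55)(0.80) − (-0.40)(-0.15) = 0.3800
adj(I−A) = [[0.80, 0.40], [0.15, 0.55]]
(I − A)⁻¹ = adj(I−A) / det(I−A) ≈
  [   2.1053     1.0526]
  [   0.3947     1.4474]
x = (I − A)⁻¹ d = adj(I−A)·d / det(I−A), with det(I−A) = 0.3800:
  x_P = (0.80·135 + 0.40·75) / 0.3800 = 138.00 / 0.3800 ≈ 363.16
  x_A = (0.15·135 + 0.55·75) / 0.3800 = 61.50 / 0.3800 ≈ 161.84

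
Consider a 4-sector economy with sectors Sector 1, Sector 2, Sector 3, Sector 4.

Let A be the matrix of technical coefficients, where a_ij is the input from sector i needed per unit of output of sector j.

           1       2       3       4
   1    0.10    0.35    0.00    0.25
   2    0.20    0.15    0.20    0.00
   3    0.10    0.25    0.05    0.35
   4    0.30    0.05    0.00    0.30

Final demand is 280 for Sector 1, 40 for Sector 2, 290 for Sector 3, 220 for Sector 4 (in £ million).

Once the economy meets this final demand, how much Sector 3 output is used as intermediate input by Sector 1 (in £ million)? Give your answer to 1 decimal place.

I − A =
  [   0.90    -0.35     0.00    -0.25]
  [  -0.20     0.85    -0.20     0.00]
  [  -0.10    -0.25     0.95    -0.35]
  [  -0.30    -0.05     0.00     0.70]
Compute the cofactors C_ij = (−1)^(i+j)·(3×3 minor ij) of I−A; the adjugate is their transpose:
adj(I−A) = Cᵀ =
  [ 0.526750   0.244625   0.051500   0.213875]
  [ 0.168000   0.527250   0.111000   0.115500]
  [ 0.187250   0.217000   0.420250   0.277000]
  [ 0.237750   0.142500   0.030000   0.608250]
det(I−A) = Σ_j (I−A)_1j·C_1j = (0.90)(0.526750) + (-0.35)(0.168000) + (0.00)(0.187250) + (-0.25)(0.237750) = 0.3558375
(I − A)⁻¹ = adj(I−A) / det(I−A) ≈
  [   1.4803     0.6875     0.1447     0.6010]
  [   0.4721     1.4817     0.3119     0.3246]
  [   0.5262     0.6098     1.1810     0.7784]
  [   0.6681     0.4005     0.0843     1.7093]
First solve x = (I − A)⁻¹ d = adj(I−A)·d / det(I−A); in particular x_1 = (0.526750·280 + 0.244625·40 + 0.051500·290 + 0.213875·220) / 0.3558375 = 219.2625 / 0.3558375 ≈ 616.187.
Intermediate flow from 3 to 1: z_31 = a_31 · x_1 = 0.10 × 219.2625 / 0.3558375 = 21.92625 / 0.3558375 ≈ 61.6.

z_31 = 61.6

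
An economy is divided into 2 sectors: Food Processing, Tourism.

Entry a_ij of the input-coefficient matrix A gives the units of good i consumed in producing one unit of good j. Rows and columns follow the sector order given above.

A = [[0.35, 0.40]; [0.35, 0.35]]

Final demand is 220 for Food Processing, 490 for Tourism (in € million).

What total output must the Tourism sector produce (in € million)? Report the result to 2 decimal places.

x_2 = 1400.00

I − A =
  [   0.65    -0.40]
  [  -0.35     0.65]
det(I−A) = (0.65)(0.65) − (-0.40)(-0.35) = 0.2825
adj(I−A) = [[0.65, 0.40], [0.35, 0.65]]
(I − A)⁻¹ = adj(I−A) / det(I−A) ≈
  [   2.3009     1.4159]
  [   1.2389     2.3009]
x = (I − A)⁻¹ d = adj(I−A)·d / det(I−A), with det(I−A) = 0.2825:
  x_1 = (0.65·220 + 0.40·490) / 0.2825 = 339.00 / 0.2825 = 1200.00
  x_2 = (0.35·220 + 0.65·490) / 0.2825 = 395.50 / 0.2825 = 1400.00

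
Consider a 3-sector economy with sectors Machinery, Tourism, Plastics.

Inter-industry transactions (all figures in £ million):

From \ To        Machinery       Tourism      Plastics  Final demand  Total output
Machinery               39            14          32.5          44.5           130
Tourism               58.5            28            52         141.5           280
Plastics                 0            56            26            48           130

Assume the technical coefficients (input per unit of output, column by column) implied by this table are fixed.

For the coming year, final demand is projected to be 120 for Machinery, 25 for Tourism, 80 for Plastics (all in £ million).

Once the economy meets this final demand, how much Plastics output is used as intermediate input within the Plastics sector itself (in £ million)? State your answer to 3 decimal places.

z_33 = 30.871

Technical coefficients a_ij = z_ij / X_j:
  a_11 = 39/130 = 0.30, a_21 = 58.5/130 = 0.45, a_31 = 0/130 = 0.00
  a_12 = 14/280 = 0.05, a_22 = 28/280 = 0.10, a_32 = 56/280 = 0.20
  a_13 = 32.5/130 = 0.25, a_23 = 52/130 = 0.40, a_33 = 26/130 = 0.20
I − A =
  [   0.70    -0.05    -0.25]
  [  -0.45     0.90    -0.40]
  [   0.00    -0.20     0.80]
Cofactors of I−A, C_ij = (−1)^(i+j)·(minor ij) (rows/columns in the sector order above):
  C_11 = (0.90)(0.80) − (-0.40)(-0.20) = 0.6400
  C_12 = −[(-0.45)(0.80) − (-0.40)(0.00)] = 0.3600
  C_13 = (-0.45)(-0.20) − (0.90)(0.00) = 0.0900
  C_21 = −[(-0.05)(0.80) − (-0.25)(-0.20)] = 0.0900
  C_22 = (0.70)(0.80) − (-0.25)(0.00) = 0.5600
  C_23 = −[(0.70)(-0.20) − (-0.05)(0.00)] = 0.1400
  C_31 = (-0.05)(-0.40) − (-0.25)(0.90) = 0.2450
  C_32 = −[(0.70)(-0.40) − (-0.25)(-0.45)] = 0.3925
  C_33 = (0.70)(0.90) − (-0.05)(-0.45) = 0.6075
det(I−A) = Σ_j (I−A)_1j·C_1j = (0.70)(0.6400) + (-0.05)(0.3600) + (-0.25)(0.0900) = 0.4075
adj(I−A) = Cᵀ =
  [ 0.6400   0.0900   0.2450]
  [ 0.3600   0.5600   0.3925]
  [ 0.0900   0.1400   0.6075]
(I − A)⁻¹ = adj(I−A) / det(I−A) ≈
  [   1.5706     0.2209     0.6012]
  [   0.8834     1.3742     0.9632]
  [   0.2209     0.3436     1.4908]
First solve x = (I − A)⁻¹ d = adj(I−A)·d / det(I−A); in particular x_3 = (0.0900·120 + 0.1400·25 + 0.6075·80) / 0.4075 = 62.90 / 0.4075 ≈ 154.35583.
Intermediate flow from 3 to 3: z_33 = a_33 · x_3 = 0.20 × 62.90 / 0.4075 = 12.58 / 0.4075 ≈ 30.871.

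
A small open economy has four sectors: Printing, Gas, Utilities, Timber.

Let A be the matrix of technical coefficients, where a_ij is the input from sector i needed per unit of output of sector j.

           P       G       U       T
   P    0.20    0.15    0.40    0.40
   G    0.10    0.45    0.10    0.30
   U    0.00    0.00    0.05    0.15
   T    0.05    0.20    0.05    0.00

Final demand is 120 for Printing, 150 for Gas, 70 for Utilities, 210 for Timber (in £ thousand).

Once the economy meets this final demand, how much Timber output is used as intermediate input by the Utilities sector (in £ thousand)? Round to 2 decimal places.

z_TU = 6.51

I − A =
  [   0.80    -0.15    -0.40    -0.40]
  [  -0.10     0.55    -0.10    -0.30]
  [   0.00     0.00     0.95    -0.15]
  [  -0.05    -0.20    -0.05     1.00]
Compute the cofactors C_ij = (−1)^(i+j)·(3×3 minor ij) of I−A; the adjugate is their transpose:
adj(I−A) = Cᵀ =
  [ 0.458375   0.229375   0.232250   0.287000]
  [ 0.109250   0.732000   0.138000   0.284000]
  [ 0.007125   0.025125   0.355750   0.063750]
  [ 0.045125   0.159125   0.057000   0.403750]
det(I−A) = Σ_j (I−A)_1j·C_1j = (0.80)(0.458375) + (-0.15)(0.109250) + (-0.40)(0.007125) + (-0.40)(0.045125) = 0.3294125
(I − A)⁻¹ = adj(I−A) / det(I−A) ≈
  [   1.3915     0.6963     0.7050     0.8712]
  [   0.3317     2.2221     0.4189     0.8621]
  [   0.0216     0.0763     1.0800     0.1935]
  [   0.1370     0.4831     0.1730     1.2257]
First solve x = (I − A)⁻¹ d = adj(I−A)·d / det(I−A); in particular x_U = (0.007125·120 + 0.025125·150 + 0.355750·70 + 0.063750·210) / 0.3294125 = 42.91375 / 0.3294125 ≈ 130.2736.
Intermediate flow from T to U: z_TU = a_TU · x_U = 0.05 × 42.91375 / 0.3294125 = 2.1456875 / 0.3294125 ≈ 6.51.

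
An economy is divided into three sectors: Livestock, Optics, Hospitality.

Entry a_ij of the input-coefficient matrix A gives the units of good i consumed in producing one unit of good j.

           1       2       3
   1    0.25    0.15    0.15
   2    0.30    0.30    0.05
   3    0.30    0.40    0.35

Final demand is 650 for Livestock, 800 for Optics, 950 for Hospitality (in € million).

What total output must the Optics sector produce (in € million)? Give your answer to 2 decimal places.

I − A =
  [   0.75    -0.15    -0.15]
  [  -0.30     0.70    -0.05]
  [  -0.30    -0.40     0.65]
Cofactors of I−A, C_ij = (−1)^(i+j)·(minor ij) (rows/columns in the sector order above):
  C_11 = (0.70)(0.65) − (-0.05)(-0.40) = 0.4350
  C_12 = −[(-0.30)(0.65) − (-0.05)(-0.30)] = 0.2100
  C_13 = (-0.30)(-0.40) − (0.70)(-0.30) = 0.3300
  C_21 = −[(-0.15)(0.65) − (-0.15)(-0.40)] = 0.1575
  C_22 = (0.75)(0.65) − (-0.15)(-0.30) = 0.4425
  C_23 = −[(0.75)(-0.40) − (-0.15)(-0.30)] = 0.3450
  C_31 = (-0.15)(-0.05) − (-0.15)(0.70) = 0.1125
  C_32 = −[(0.75)(-0.05) − (-0.15)(-0.30)] = 0.0825
  C_33 = (0.75)(0.70) − (-0.15)(-0.30) = 0.4800
det(I−A) = Σ_j (I−A)_1j·C_1j = (0.75)(0.4350) + (-0.15)(0.2100) + (-0.15)(0.3300) = 0.24525
adj(I−A) = Cᵀ =
  [ 0.4350   0.1575   0.1125]
  [ 0.2100   0.4425   0.0825]
  [ 0.3300   0.3450   0.4800]
(I − A)⁻¹ = adj(I−A) / det(I−A) ≈
  [   1.7737     0.6422     0.4587]
  [   0.8563     1.8043     0.3364]
  [   1.3456     1.4067     1.9572]
x = (I − A)⁻¹ d = adj(I−A)·d / det(I−A), with det(I−A) = 0.24525:
  x_1 = (0.4350·650 + 0.1575·800 + 0.1125·950) / 0.24525 = 515.625 / 0.24525 ≈ 2102.45
  x_2 = (0.2100·650 + 0.4425·800 + 0.0825·950) / 0.24525 = 568.875 / 0.24525 ≈ 2319.57
  x_3 = (0.3300·650 + 0.3450·800 + 0.4800·950) / 0.24525 = 946.50 / 0.24525 ≈ 3859.33

x_2 = 2319.57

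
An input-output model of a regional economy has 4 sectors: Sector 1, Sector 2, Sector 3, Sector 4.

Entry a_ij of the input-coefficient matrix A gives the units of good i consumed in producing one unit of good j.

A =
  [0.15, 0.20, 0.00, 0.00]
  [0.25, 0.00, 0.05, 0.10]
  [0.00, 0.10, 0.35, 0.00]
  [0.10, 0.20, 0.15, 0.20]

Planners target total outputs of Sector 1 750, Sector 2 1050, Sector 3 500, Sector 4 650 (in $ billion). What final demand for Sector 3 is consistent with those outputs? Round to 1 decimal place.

I − A =
  [   0.85    -0.20     0.00     0.00]
  [  -0.25     1.00    -0.05    -0.10]
  [   0.00    -0.10     0.65     0.00]
  [  -0.10    -0.20    -0.15     0.80]
d = (I − A) x:
  d_1 = (+0.85)·750 + (-0.20)·1050 + (+0.00)·500 + (+0.00)·650 = 427.5
  d_2 = (-0.25)·750 + (+1.00)·1050 + (-0.05)·500 + (-0.10)·650 = 772.5
  d_3 = (+0.00)·750 + (-0.10)·1050 + (+0.65)·500 + (+0.00)·650 = 220.0
  d_4 = (-0.10)·750 + (-0.20)·1050 + (-0.15)·500 + (+0.80)·650 = 160.0

d_3 = 220.0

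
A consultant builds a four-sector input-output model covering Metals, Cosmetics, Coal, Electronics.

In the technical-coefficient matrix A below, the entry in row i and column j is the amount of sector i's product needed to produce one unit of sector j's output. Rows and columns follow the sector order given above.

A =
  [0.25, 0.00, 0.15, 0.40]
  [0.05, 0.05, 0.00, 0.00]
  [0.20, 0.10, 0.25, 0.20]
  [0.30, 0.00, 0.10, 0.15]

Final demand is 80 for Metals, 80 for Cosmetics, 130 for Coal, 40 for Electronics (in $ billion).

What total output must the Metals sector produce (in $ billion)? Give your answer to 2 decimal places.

x_1 = 260.16

I − A =
  [   0.75     0.00    -0.15    -0.40]
  [  -0.05     0.95     0.00     0.00]
  [  -0.20    -0.10     0.75    -0.20]
  [  -0.30     0.00    -0.10     0.85]
Compute the cofactors C_ij = (−1)^(i+j)·(3×3 minor ij) of I−A; the adjugate is their transpose:
adj(I−A) = Cᵀ =
  [ 0.586625   0.016750   0.159125   0.313500]
  [ 0.030875   0.330625   0.008375   0.016500]
  [ 0.222750   0.051750   0.491625   0.220500]
  [ 0.233250   0.012000   0.114000   0.505125]
det(I−A) = Σ_j (I−A)_1j·C_1j = (0.75)(0.586625) + (0.00)(0.030875) + (-0.15)(0.222750) + (-0.40)(0.233250) = 0.31325625
(I − A)⁻¹ = adj(I−A) / det(I−A) ≈
  [   1.8727     0.0535     0.5080     1.0008]
  [   0.0986     1.0554     0.0267     0.0527]
  [   0.7111     0.1652     1.5694     0.7039]
  [   0.7446     0.0383     0.3639     1.6125]
x = (I − A)⁻¹ d = adj(I−A)·d / det(I−A), with det(I−A) = 0.31325625:
  x_1 = (0.586625·80 + 0.016750·80 + 0.159125·130 + 0.313500·40) / 0.31325625 = 81.49625 / 0.31325625 ≈ 260.16
  x_2 = (0.030875·80 + 0.330625·80 + 0.008375·130 + 0.016500·40) / 0.31325625 = 30.66875 / 0.31325625 ≈ 97.90
  x_3 = (0.222750·80 + 0.051750·80 + 0.491625·130 + 0.220500·40) / 0.31325625 = 94.69125 / 0.31325625 ≈ 302.28
  x_4 = (0.233250·80 + 0.012000·80 + 0.114000·130 + 0.505125·40) / 0.31325625 = 54.645 / 0.31325625 ≈ 174.44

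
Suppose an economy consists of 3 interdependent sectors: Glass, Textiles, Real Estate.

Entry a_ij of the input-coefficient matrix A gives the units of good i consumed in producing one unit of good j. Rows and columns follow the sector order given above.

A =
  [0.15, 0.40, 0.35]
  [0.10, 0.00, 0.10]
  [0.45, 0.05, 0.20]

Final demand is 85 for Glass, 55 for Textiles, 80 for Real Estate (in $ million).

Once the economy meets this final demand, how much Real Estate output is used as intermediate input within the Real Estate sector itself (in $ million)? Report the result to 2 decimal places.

z_33 = 49.61

I − A =
  [   0.85    -0.40    -0.35]
  [  -0.10     1.00    -0.10]
  [  -0.45    -0.05     0.80]
Cofactors of I−A, C_ij = (−1)^(i+j)·(minor ij) (rows/columns in the sector order above):
  C_11 = (1.00)(0.80) − (-0.10)(-0.05) = 0.7950
  C_12 = −[(-0.10)(0.80) − (-0.10)(-0.45)] = 0.1250
  C_13 = (-0.10)(-0.05) − (1.00)(-0.45) = 0.4550
  C_21 = −[(-0.40)(0.80) − (-0.35)(-0.05)] = 0.3375
  C_22 = (0.85)(0.80) − (-0.35)(-0.45) = 0.5225
  C_23 = −[(0.85)(-0.05) − (-0.40)(-0.45)] = 0.2225
  C_31 = (-0.40)(-0.10) − (-0.35)(1.00) = 0.3900
  C_32 = −[(0.85)(-0.10) − (-0.35)(-0.10)] = 0.1200
  C_33 = (0.85)(1.00) − (-0.40)(-0.10) = 0.8100
det(I−A) = Σ_j (I−A)_1j·C_1j = (0.85)(0.7950) + (-0.40)(0.1250) + (-0.35)(0.4550) = 0.4665
adj(I−A) = Cᵀ =
  [ 0.7950   0.3375   0.3900]
  [ 0.1250   0.5225   0.1200]
  [ 0.4550   0.2225   0.8100]
(I − A)⁻¹ = adj(I−A) / det(I−A) ≈
  [   1.7042     0.7235     0.8360]
  [   0.2680     1.1200     0.2572]
  [   0.9753     0.4770     1.7363]
First solve x = (I − A)⁻¹ d = adj(I−A)·d / det(I−A); in particular x_3 = (0.4550·85 + 0.2225·55 + 0.8100·80) / 0.4665 = 115.7125 / 0.4665 ≈ 248.0439.
Intermediate flow from 3 to 3: z_33 = a_33 · x_3 = 0.20 × 115.7125 / 0.4665 = 23.1425 / 0.4665 ≈ 49.61.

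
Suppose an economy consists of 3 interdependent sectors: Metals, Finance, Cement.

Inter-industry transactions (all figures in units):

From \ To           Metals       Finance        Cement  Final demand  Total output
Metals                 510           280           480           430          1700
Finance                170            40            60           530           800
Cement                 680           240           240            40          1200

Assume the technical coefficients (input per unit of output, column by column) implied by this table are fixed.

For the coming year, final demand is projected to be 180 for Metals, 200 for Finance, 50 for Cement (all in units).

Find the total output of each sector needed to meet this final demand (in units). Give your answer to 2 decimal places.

x_1 = 725.50, x_2 = 315.50, x_3 = 543.57

Technical coefficients a_ij = z_ij / X_j:
  a_11 = 510/1700 = 0.30, a_21 = 170/1700 = 0.10, a_31 = 680/1700 = 0.40
  a_12 = 280/800 = 0.35, a_22 = 40/800 = 0.05, a_32 = 240/800 = 0.30
  a_13 = 480/1200 = 0.40, a_23 = 60/1200 = 0.05, a_33 = 240/1200 = 0.20
I − A =
  [   0.70    -0.35    -0.40]
  [  -0.10     0.95    -0.05]
  [  -0.40    -0.30     0.80]
Cofactors of I−A, C_ij = (−1)^(i+j)·(minor ij) (rows/columns in the sector order above):
  C_11 = (0.95)(0.80) − (-0.05)(-0.30) = 0.7450
  C_12 = −[(-0.10)(0.80) − (-0.05)(-0.40)] = 0.1000
  C_13 = (-0.10)(-0.30) − (0.95)(-0.40) = 0.4100
  C_21 = −[(-0.35)(0.80) − (-0.40)(-0.30)] = 0.4000
  C_22 = (0.70)(0.80) − (-0.40)(-0.40) = 0.4000
  C_23 = −[(0.70)(-0.30) − (-0.35)(-0.40)] = 0.3500
  C_31 = (-0.35)(-0.05) − (-0.40)(0.95) = 0.3975
  C_32 = −[(0.70)(-0.05) − (-0.40)(-0.10)] = 0.0750
  C_33 = (0.70)(0.95) − (-0.35)(-0.10) = 0.6300
det(I−A) = Σ_j (I−A)_1j·C_1j = (0.70)(0.7450) + (-0.35)(0.1000) + (-0.40)(0.4100) = 0.3225
adj(I−A) = Cᵀ =
  [ 0.7450   0.4000   0.3975]
  [ 0.1000   0.4000   0.0750]
  [ 0.4100   0.3500   0.6300]
(I − A)⁻¹ = adj(I−A) / det(I−A) ≈
  [   2.3101     1.2403     1.2326]
  [   0.3101     1.2403     0.2326]
  [   1.2713     1.0853     1.9535]
x = (I − A)⁻¹ d = adj(I−A)·d / det(I−A), with det(I−A) = 0.3225:
  x_1 = (0.7450·180 + 0.4000·200 + 0.3975·50) / 0.3225 = 233.975 / 0.3225 ≈ 725.50
  x_2 = (0.1000·180 + 0.4000·200 + 0.0750·50) / 0.3225 = 101.75 / 0.3225 ≈ 315.50
  x_3 = (0.4100·180 + 0.3500·200 + 0.6300·50) / 0.3225 = 175.30 / 0.3225 ≈ 543.57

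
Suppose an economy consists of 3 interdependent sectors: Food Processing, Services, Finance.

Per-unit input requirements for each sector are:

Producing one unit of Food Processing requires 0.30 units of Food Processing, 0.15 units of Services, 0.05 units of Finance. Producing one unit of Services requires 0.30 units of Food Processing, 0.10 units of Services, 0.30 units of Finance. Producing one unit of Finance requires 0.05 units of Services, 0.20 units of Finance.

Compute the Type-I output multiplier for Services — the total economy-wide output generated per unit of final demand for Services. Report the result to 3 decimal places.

m_2 = 2.244

I − A =
  [   0.70    -0.30     0.00]
  [  -0.15     0.90    -0.05]
  [  -0.05    -0.30     0.80]
Cofactors of I−A, C_ij = (−1)^(i+j)·(minor ij) (rows/columns in the sector order above):
  C_11 = (0.90)(0.80) − (-0.05)(-0.30) = 0.7050
  C_12 = −[(-0.15)(0.80) − (-0.05)(-0.05)] = 0.1225
  C_13 = (-0.15)(-0.30) − (0.90)(-0.05) = 0.0900
  C_21 = −[(-0.30)(0.80) − (0.00)(-0.30)] = 0.2400
  C_22 = (0.70)(0.80) − (0.00)(-0.05) = 0.5600
  C_23 = −[(0.70)(-0.30) − (-0.30)(-0.05)] = 0.2250
  C_31 = (-0.30)(-0.05) − (0.00)(0.90) = 0.0150
  C_32 = −[(0.70)(-0.05) − (0.00)(-0.15)] = 0.0350
  C_33 = (0.70)(0.90) − (-0.30)(-0.15) = 0.5850
det(I−A) = Σ_j (I−A)_1j·C_1j = (0.70)(0.7050) + (-0.30)(0.1225) + (0.00)(0.0900) = 0.45675
adj(I−A) = Cᵀ =
  [ 0.7050   0.2400   0.0150]
  [ 0.1225   0.5600   0.0350]
  [ 0.0900   0.2250   0.5850]
(I − A)⁻¹ = adj(I−A) / det(I−A) ≈
  [   1.5435     0.5255     0.0328]
  [   0.2682     1.2261     0.0766]
  [   0.1970     0.4926     1.2808]
The output multiplier for sector j is the column-j sum of the Leontief inverse (I − A)⁻¹ = adj(I−A) / det(I−A).
Column 2 of adj(I−A): (0.2400, 0.5600, 0.2250); det(I−A) = 0.45675.
m_2 = (0.2400 + 0.5600 + 0.2250) / 0.45675 = 1.025 / 0.45675 ≈ 2.244.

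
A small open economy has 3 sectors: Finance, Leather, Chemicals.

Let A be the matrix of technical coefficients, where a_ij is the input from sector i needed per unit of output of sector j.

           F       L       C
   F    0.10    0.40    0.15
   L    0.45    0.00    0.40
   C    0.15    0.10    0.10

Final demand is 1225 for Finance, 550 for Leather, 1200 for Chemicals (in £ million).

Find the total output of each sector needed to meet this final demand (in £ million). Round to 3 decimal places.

I − A =
  [   0.90    -0.40    -0.15]
  [  -0.45     1.00    -0.40]
  [  -0.15    -0.10     0.90]
Cofactors of I−A, C_ij = (−1)^(i+j)·(minor ij) (rows/columns in the sector order above):
  C_11 = (1.00)(0.90) − (-0.40)(-0.10) = 0.8600
  C_12 = −[(-0.45)(0.90) − (-0.40)(-0.15)] = 0.4650
  C_13 = (-0.45)(-0.10) − (1.00)(-0.15) = 0.1950
  C_21 = −[(-0.40)(0.90) − (-0.15)(-0.10)] = 0.3750
  C_22 = (0.90)(0.90) − (-0.15)(-0.15) = 0.7875
  C_23 = −[(0.90)(-0.10) − (-0.40)(-0.15)] = 0.1500
  C_31 = (-0.40)(-0.40) − (-0.15)(1.00) = 0.3100
  C_32 = −[(0.90)(-0.40) − (-0.15)(-0.45)] = 0.4275
  C_33 = (0.90)(1.00) − (-0.40)(-0.45) = 0.7200
det(I−A) = Σ_j (I−A)_1j·C_1j = (0.90)(0.8600) + (-0.40)(0.4650) + (-0.15)(0.1950) = 0.55875
adj(I−A) = Cᵀ =
  [ 0.8600   0.3750   0.3100]
  [ 0.4650   0.7875   0.4275]
  [ 0.1950   0.1500   0.7200]
(I − A)⁻¹ = adj(I−A) / det(I−A) ≈
  [   1.5391     0.6711     0.5548]
  [   0.8322     1.4094     0.7651]
  [   0.3490     0.2685     1.2886]
x = (I − A)⁻¹ d = adj(I−A)·d / det(I−A), with det(I−A) = 0.55875:
  x_F = (0.8600·1225 + 0.3750·550 + 0.3100·1200) / 0.55875 = 1631.75 / 0.55875 ≈ 2920.358
  x_L = (0.4650·1225 + 0.7875·550 + 0.4275·1200) / 0.55875 = 1515.75 / 0.55875 ≈ 2712.752
  x_C = (0.1950·1225 + 0.1500·550 + 0.7200·1200) / 0.55875 = 1185.375 / 0.55875 ≈ 2121.477

x_F = 2920.358, x_L = 2712.752, x_C = 2121.477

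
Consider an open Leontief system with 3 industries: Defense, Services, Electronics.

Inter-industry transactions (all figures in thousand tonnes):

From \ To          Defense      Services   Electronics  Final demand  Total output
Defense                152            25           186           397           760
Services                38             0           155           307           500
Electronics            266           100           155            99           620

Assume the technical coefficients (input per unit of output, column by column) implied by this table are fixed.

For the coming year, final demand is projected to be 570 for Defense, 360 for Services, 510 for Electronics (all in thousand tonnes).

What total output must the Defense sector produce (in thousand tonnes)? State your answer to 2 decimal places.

Technical coefficients a_ij = z_ij / X_j:
  a_DD = 152/760 = 0.20, a_SD = 38/760 = 0.05, a_ED = 266/760 = 0.35
  a_DS = 25/500 = 0.05, a_SS = 0/500 = 0.00, a_ES = 100/500 = 0.20
  a_DE = 186/620 = 0.30, a_SE = 155/620 = 0.25, a_EE = 155/620 = 0.25
I − A =
  [   0.80    -0.05    -0.30]
  [  -0.05     1.00    -0.25]
  [  -0.35    -0.20     0.75]
Cofactors of I−A, C_ij = (−1)^(i+j)·(minor ij) (rows/columns in the sector order above):
  C_11 = (1.00)(0.75) − (-0.25)(-0.20) = 0.7000
  C_12 = −[(-0.05)(0.75) − (-0.25)(-0.35)] = 0.1250
  C_13 = (-0.05)(-0.20) − (1.00)(-0.35) = 0.3600
  C_21 = −[(-0.05)(0.75) − (-0.30)(-0.20)] = 0.0975
  C_22 = (0.80)(0.75) − (-0.30)(-0.35) = 0.4950
  C_23 = −[(0.80)(-0.20) − (-0.05)(-0.35)] = 0.1775
  C_31 = (-0.05)(-0.25) − (-0.30)(1.00) = 0.3125
  C_32 = −[(0.80)(-0.25) − (-0.30)(-0.05)] = 0.2150
  C_33 = (0.80)(1.00) − (-0.05)(-0.05) = 0.7975
det(I−A) = Σ_j (I−A)_1j·C_1j = (0.80)(0.7000) + (-0.05)(0.1250) + (-0.30)(0.3600) = 0.44575
adj(I−A) = Cᵀ =
  [ 0.7000   0.0975   0.3125]
  [ 0.1250   0.4950   0.2150]
  [ 0.3600   0.1775   0.7975]
(I − A)⁻¹ = adj(I−A) / det(I−A) ≈
  [   1.5704     0.2187     0.7011]
  [   0.2804     1.1105     0.4823]
  [   0.8076     0.3982     1.7891]
x = (I − A)⁻¹ d = adj(I−A)·d / det(I−A), with det(I−A) = 0.44575:
  x_D = (0.7000·570 + 0.0975·360 + 0.3125·510) / 0.44575 = 593.475 / 0.44575 ≈ 1331.41
  x_S = (0.1250·570 + 0.4950·360 + 0.2150·510) / 0.44575 = 359.10 / 0.44575 ≈ 805.61
  x_E = (0.3600·570 + 0.1775·360 + 0.7975·510) / 0.44575 = 675.825 / 0.44575 ≈ 1516.15

x_D = 1331.41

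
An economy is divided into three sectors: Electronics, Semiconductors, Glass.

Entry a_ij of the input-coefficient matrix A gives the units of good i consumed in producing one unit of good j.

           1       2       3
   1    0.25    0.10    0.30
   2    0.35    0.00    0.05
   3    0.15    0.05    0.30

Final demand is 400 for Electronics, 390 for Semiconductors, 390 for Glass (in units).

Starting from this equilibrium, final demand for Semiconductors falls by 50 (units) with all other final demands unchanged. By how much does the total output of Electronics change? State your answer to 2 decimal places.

I − A =
  [   0.75    -0.10    -0.30]
  [  -0.35     1.00    -0.05]
  [  -0.15    -0.05     0.70]
Cofactors of I−A, C_ij = (−1)^(i+j)·(minor ij) (rows/columns in the sector order above):
  C_11 = (1.00)(0.70) − (-0.05)(-0.05) = 0.6975
  C_12 = −[(-0.35)(0.70) − (-0.05)(-0.15)] = 0.2525
  C_13 = (-0.35)(-0.05) − (1.00)(-0.15) = 0.1675
  C_21 = −[(-0.10)(0.70) − (-0.30)(-0.05)] = 0.0850
  C_22 = (0.75)(0.70) − (-0.30)(-0.15) = 0.4800
  C_23 = −[(0.75)(-0.05) − (-0.10)(-0.15)] = 0.0525
  C_31 = (-0.10)(-0.05) − (-0.30)(1.00) = 0.3050
  C_32 = −[(0.75)(-0.05) − (-0.30)(-0.35)] = 0.1425
  C_33 = (0.75)(1.00) − (-0.10)(-0.35) = 0.7150
det(I−A) = Σ_j (I−A)_1j·C_1j = (0.75)(0.6975) + (-0.10)(0.2525) + (-0.30)(0.1675) = 0.447625
adj(I−A) = Cᵀ =
  [ 0.6975   0.0850   0.3050]
  [ 0.2525   0.4800   0.1425]
  [ 0.1675   0.0525   0.7150]
(I − A)⁻¹ = adj(I−A) / det(I−A) ≈
  [   1.5582     0.1899     0.6814]
  [   0.5641     1.0723     0.3183]
  [   0.3742     0.1173     1.5973]
Δx = (I − A)⁻¹ Δd with Δd having -50 in the Semiconductors component and 0 elsewhere.
So Δx_1 = L_12 · (-50), where L_12 = adj(I−A)_12 / det(I−A) = 0.0850 / 0.447625.
Δx_1 = 0.0850 × (-50) / 0.447625 = -4.25 / 0.447625 ≈ -9.49.

Δx_1 = -9.49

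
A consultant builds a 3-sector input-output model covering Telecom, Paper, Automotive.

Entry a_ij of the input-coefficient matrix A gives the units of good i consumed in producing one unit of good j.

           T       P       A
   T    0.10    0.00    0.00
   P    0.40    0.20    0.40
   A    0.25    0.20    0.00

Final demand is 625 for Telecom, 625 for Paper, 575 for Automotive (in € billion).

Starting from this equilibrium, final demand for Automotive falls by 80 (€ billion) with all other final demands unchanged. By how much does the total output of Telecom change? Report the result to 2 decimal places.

Δx_T = 0.00

I − A =
  [   0.90     0.00     0.00]
  [  -0.40     0.80    -0.40]
  [  -0.25    -0.20     1.00]
Cofactors of I−A, C_ij = (−1)^(i+j)·(minor ij) (rows/columns in the sector order above):
  C_11 = (0.80)(1.00) − (-0.40)(-0.20) = 0.7200
  C_12 = −[(-0.40)(1.00) − (-0.40)(-0.25)] = 0.5000
  C_13 = (-0.40)(-0.20) − (0.80)(-0.25) = 0.2800
  C_21 = −[(0.00)(1.00) − (0.00)(-0.20)] = 0.0000
  C_22 = (0.90)(1.00) − (0.00)(-0.25) = 0.9000
  C_23 = −[(0.90)(-0.20) − (0.00)(-0.25)] = 0.1800
  C_31 = (0.00)(-0.40) − (0.00)(0.80) = 0.0000
  C_32 = −[(0.90)(-0.40) − (0.00)(-0.40)] = 0.3600
  C_33 = (0.90)(0.80) − (0.00)(-0.40) = 0.7200
det(I−A) = Σ_j (I−A)_1j·C_1j = (0.90)(0.7200) + (0.00)(0.5000) + (0.00)(0.2800) = 0.6480
adj(I−A) = Cᵀ =
  [ 0.7200   0.0000   0.0000]
  [ 0.5000   0.9000   0.3600]
  [ 0.2800   0.1800   0.7200]
(I − A)⁻¹ = adj(I−A) / det(I−A) ≈
  [   1.1111     0.0000     0.0000]
  [   0.7716     1.3889     0.5556]
  [   0.4321     0.2778     1.1111]
Δx = (I − A)⁻¹ Δd with Δd having -80 in the Automotive component and 0 elsewhere.
So Δx_T = L_TA · (-80), where L_TA = adj(I−A)_TA / det(I−A) = 0.0000 / 0.6480.
Δx_T = 0.0000 × (-80) / 0.6480 = 0.00 / 0.6480 = 0.00.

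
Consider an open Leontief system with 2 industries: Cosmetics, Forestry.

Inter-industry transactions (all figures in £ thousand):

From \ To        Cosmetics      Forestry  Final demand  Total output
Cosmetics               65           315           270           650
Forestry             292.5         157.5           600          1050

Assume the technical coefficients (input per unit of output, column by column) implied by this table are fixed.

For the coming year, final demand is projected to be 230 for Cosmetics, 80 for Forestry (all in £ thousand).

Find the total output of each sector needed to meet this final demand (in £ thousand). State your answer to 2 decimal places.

Technical coefficients a_ij = z_ij / X_j:
  a_11 = 65/650 = 0.10, a_21 = 292.5/650 = 0.45
  a_12 = 315/1050 = 0.30, a_22 = 157.5/1050 = 0.15
I − A =
  [   0.90    -0.30]
  [  -0.45     0.85]
det(I−A) = (0.90)(0.85) − (-0.30)(-0.45) = 0.6300
adj(I−A) = [[0.85, 0.30], [0.45, 0.90]]
(I − A)⁻¹ = adj(I−A) / det(I−A) ≈
  [   1.3492     0.4762]
  [   0.7143     1.4286]
x = (I − A)⁻¹ d = adj(I−A)·d / det(I−A), with det(I−A) = 0.6300:
  x_1 = (0.85·230 + 0.30·80) / 0.6300 = 219.50 / 0.6300 ≈ 348.41
  x_2 = (0.45·230 + 0.90·80) / 0.6300 = 175.50 / 0.6300 ≈ 278.57

x_1 = 348.41, x_2 = 278.57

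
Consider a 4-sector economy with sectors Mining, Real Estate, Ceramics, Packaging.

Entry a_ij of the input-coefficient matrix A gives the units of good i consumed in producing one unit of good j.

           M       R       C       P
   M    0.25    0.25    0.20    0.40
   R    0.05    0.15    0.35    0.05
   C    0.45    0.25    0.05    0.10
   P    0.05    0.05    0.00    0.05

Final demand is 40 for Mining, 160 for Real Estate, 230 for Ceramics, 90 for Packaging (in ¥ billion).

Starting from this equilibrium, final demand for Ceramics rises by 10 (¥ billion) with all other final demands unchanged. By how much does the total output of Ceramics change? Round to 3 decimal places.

Δx_C = 15.670

I − A =
  [   0.75    -0.25    -0.20    -0.40]
  [  -0.05     0.85    -0.35    -0.05]
  [  -0.45    -0.25     0.95    -0.10]
  [  -0.05    -0.05     0.00     0.95]
Compute the cofactors C_ij = (−1)^(i+j)·(3×3 minor ij) of I−A; the adjugate is their transpose:
adj(I−A) = Cᵀ =
  [ 0.679875   0.293125   0.251125   0.328125]
  [ 0.198875   0.571375   0.252375   0.140375]
  [ 0.379250   0.294000   0.573250   0.235500]
  [ 0.046250   0.045500   0.026500   0.409750]
det(I−A) = Σ_j (I−A)_1j·C_1j = (0.75)(0.679875) + (-0.25)(0.198875) + (-0.20)(0.379250) + (-0.40)(0.046250) = 0.3658375
(I − A)⁻¹ = adj(I−A) / det(I−A) ≈
  [   1.8584     0.8012     0.6864     0.8969]
  [   0.5436     1.5618     0.6899     0.3837]
  [   1.0367     0.8036     1.5670     0.6437]
  [   0.1264     0.1244     0.0724     1.1200]
Δx = (I − A)⁻¹ Δd with Δd having +10 in the Ceramics component and 0 elsewhere.
So Δx_C = L_CC · (+10), where L_CC = adj(I−A)_CC / det(I−A) = 0.573250 / 0.3658375.
Δx_C = 0.573250 × (+10) / 0.3658375 = 5.7325 / 0.3658375 ≈ 15.670.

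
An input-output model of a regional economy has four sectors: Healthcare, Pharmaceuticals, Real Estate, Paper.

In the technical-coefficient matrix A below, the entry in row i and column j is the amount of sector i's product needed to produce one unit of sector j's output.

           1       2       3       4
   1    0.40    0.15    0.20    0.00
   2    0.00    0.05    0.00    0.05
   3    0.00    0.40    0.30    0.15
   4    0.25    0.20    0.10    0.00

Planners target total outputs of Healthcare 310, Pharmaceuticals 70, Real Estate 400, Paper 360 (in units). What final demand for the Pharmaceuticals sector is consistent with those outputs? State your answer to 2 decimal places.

I − A =
  [   0.60    -0.15    -0.20     0.00]
  [   0.00     0.95     0.00    -0.05]
  [   0.00    -0.40     0.70    -0.15]
  [  -0.25    -0.20    -0.10     1.00]
d = (I − A) x:
  d_1 = (+0.60)·310 + (-0.15)·70 + (-0.20)·400 + (+0.00)·360 = 95.50
  d_2 = (+0.00)·310 + (+0.95)·70 + (+0.00)·400 + (-0.05)·360 = 48.50
  d_3 = (+0.00)·310 + (-0.40)·70 + (+0.70)·400 + (-0.15)·360 = 198.00
  d_4 = (-0.25)·310 + (-0.20)·70 + (-0.10)·400 + (+1.00)·360 = 228.50

d_2 = 48.50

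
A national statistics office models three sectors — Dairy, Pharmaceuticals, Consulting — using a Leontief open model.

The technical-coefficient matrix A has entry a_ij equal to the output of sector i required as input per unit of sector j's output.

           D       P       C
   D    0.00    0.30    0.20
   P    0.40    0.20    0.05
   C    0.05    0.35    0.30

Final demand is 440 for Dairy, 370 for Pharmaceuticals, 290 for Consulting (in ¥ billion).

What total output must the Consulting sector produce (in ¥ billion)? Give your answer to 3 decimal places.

I − A =
  [   1.00    -0.30    -0.20]
  [  -0.40     0.80    -0.05]
  [  -0.05    -0.35     0.70]
Cofactors of I−A, C_ij = (−1)^(i+j)·(minor ij) (rows/columns in the sector order above):
  C_11 = (0.80)(0.70) − (-0.05)(-0.35) = 0.5425
  C_12 = −[(-0.40)(0.70) − (-0.05)(-0.05)] = 0.2825
  C_13 = (-0.40)(-0.35) − (0.80)(-0.05) = 0.1800
  C_21 = −[(-0.30)(0.70) − (-0.20)(-0.35)] = 0.2800
  C_22 = (1.00)(0.70) − (-0.20)(-0.05) = 0.6900
  C_23 = −[(1.00)(-0.35) − (-0.30)(-0.05)] = 0.3650
  C_31 = (-0.30)(-0.05) − (-0.20)(0.80) = 0.1750
  C_32 = −[(1.00)(-0.05) − (-0.20)(-0.40)] = 0.1300
  C_33 = (1.00)(0.80) − (-0.30)(-0.40) = 0.6800
det(I−A) = Σ_j (I−A)_1j·C_1j = (1.00)(0.5425) + (-0.30)(0.2825) + (-0.20)(0.1800) = 0.42175
adj(I−A) = Cᵀ =
  [ 0.5425   0.2800   0.1750]
  [ 0.2825   0.6900   0.1300]
  [ 0.1800   0.3650   0.6800]
(I − A)⁻¹ = adj(I−A) / det(I−A) ≈
  [   1.2863     0.6639     0.4149]
  [   0.6698     1.6360     0.3082]
  [   0.4268     0.8654     1.6123]
x = (I − A)⁻¹ d = adj(I−A)·d / det(I−A), with det(I−A) = 0.42175:
  x_D = (0.5425·440 + 0.2800·370 + 0.1750·290) / 0.42175 = 393.05 / 0.42175 ≈ 931.950
  x_P = (0.2825·440 + 0.6900·370 + 0.1300·290) / 0.42175 = 417.30 / 0.42175 ≈ 989.449
  x_C = (0.1800·440 + 0.3650·370 + 0.6800·290) / 0.42175 = 411.45 / 0.42175 ≈ 975.578

x_C = 975.578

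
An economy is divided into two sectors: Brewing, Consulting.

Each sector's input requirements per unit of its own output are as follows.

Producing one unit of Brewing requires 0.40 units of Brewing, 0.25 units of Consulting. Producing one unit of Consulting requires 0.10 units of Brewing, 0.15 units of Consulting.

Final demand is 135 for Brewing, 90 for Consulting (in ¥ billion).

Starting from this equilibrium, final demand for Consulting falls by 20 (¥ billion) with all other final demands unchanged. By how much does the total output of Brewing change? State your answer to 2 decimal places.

Δx_1 = -4.12

I − A =
  [   0.60    -0.10]
  [  -0.25     0.85]
det(I−A) = (0.60)(0.85) − (-0.10)(-0.25) = 0.4850
adj(I−A) = [[0.85, 0.10], [0.25, 0.60]]
(I − A)⁻¹ = adj(I−A) / det(I−A) ≈
  [   1.7526     0.2062]
  [   0.5155     1.2371]
Δx = (I − A)⁻¹ Δd with Δd having -20 in the Consulting component and 0 elsewhere.
So Δx_1 = L_12 · (-20), where L_12 = adj(I−A)_12 / det(I−A) = 0.10 / 0.4850.
Δx_1 = 0.10 × (-20) / 0.4850 = -2.00 / 0.4850 ≈ -4.12.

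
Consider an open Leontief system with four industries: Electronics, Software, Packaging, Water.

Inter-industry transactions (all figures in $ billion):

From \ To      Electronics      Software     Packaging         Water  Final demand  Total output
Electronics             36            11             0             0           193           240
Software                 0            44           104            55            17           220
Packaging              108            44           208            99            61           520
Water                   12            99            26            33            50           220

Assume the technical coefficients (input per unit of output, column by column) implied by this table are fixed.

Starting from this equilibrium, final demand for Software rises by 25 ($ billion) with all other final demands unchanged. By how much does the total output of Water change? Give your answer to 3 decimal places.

Technical coefficients a_ij = z_ij / X_j:
  a_11 = 36/240 = 0.15, a_21 = 0/240 = 0.00, a_31 = 108/240 = 0.45, a_41 = 12/240 = 0.05
  a_12 = 11/220 = 0.05, a_22 = 44/220 = 0.20, a_32 = 44/220 = 0.20, a_42 = 99/220 = 0.45
  a_13 = 0/520 = 0.00, a_23 = 104/520 = 0.20, a_33 = 208/520 = 0.40, a_43 = 26/520 = 0.05
  a_14 = 0/220 = 0.00, a_24 = 55/220 = 0.25, a_34 = 99/220 = 0.45, a_44 = 33/220 = 0.15
I − A =
  [   0.85    -0.05     0.00     0.00]
  [   0.00     0.80    -0.20    -0.25]
  [  -0.45    -0.20     0.60    -0.45]
  [  -0.05    -0.45    -0.05     0.85]
Compute the cofactors C_ij = (−1)^(i+j)·(3×3 minor ij) of I−A; the adjugate is their transpose:
adj(I−A) = Cᵀ =
  [ 0.245500   0.024375   0.009125   0.012000]
  [ 0.094125   0.414375   0.155125   0.204000]
  [ 0.275875   0.336875   0.481750   0.354125]
  [ 0.080500   0.240625   0.111000   0.369500]
det(I−A) = Σ_j (I−A)_1j·C_1j = (0.85)(0.245500) + (-0.05)(0.094125) + (0.00)(0.275875) + (0.00)(0.080500) = 0.20396875
(I − A)⁻¹ = adj(I−A) / det(I−A) ≈
  [   1.2036     0.1195     0.0447     0.0588]
  [   0.4615     2.0316     0.7605     1.0002]
  [   1.3525     1.6516     2.3619     1.7362]
  [   0.3947     1.1797     0.5442     1.8116]
Δx = (I − A)⁻¹ Δd with Δd having +25 in the Software component and 0 elsewhere.
So Δx_4 = L_42 · (+25), where L_42 = adj(I−A)_42 / det(I−A) = 0.240625 / 0.20396875.
Δx_4 = 0.240625 × (+25) / 0.20396875 = 6.015625 / 0.20396875 ≈ 29.493.

Δx_4 = 29.493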